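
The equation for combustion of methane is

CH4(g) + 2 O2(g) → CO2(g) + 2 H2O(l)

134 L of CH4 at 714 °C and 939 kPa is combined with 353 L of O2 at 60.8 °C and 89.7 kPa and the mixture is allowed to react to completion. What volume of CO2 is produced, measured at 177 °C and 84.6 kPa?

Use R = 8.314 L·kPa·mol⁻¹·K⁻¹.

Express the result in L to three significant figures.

252 L

n(CH4) = PV/RT = (939 × 134) / (8.314 × 987.15) = 15.33 mol
n(O2) = PV/RT = (89.7 × 353) / (8.314 × 333.95) = 11.40 mol
For 15.33 mol CH4, stoichiometry requires (2/1) × 15.33 = 30.66 mol O2; 11.40 mol is available, so O2 is limiting.
n(CO2) = (1/2) × 11.40 = 5.700 mol
V(CO2) = nRT/P = 5.700 × 8.314 × 450.15 / 84.6 = 252.2 L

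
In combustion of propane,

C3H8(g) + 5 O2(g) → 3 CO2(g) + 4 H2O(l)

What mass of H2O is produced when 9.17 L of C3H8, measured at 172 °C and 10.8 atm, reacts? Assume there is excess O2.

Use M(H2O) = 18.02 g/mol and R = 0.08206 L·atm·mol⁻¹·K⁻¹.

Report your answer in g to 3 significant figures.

195 g

n(C3H8) = PV/RT = (10.8 × 9.17) / (0.08206 × 445.15) = 2.711 mol
n(H2O) = (4/1) × 2.711 = 10.84 mol
m(H2O) = 10.84 × 18.02 = 195.3 g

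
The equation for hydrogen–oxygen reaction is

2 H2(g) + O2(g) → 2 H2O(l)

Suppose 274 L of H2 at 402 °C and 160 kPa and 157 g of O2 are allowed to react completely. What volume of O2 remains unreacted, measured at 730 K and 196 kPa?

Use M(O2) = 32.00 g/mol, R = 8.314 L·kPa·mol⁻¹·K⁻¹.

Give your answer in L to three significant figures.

31.0 L

n(H2) = PV/RT = (160 × 274) / (8.314 × 675.15) = 7.810 mol
n(O2) = 157 / 32.00 = 4.906 mol
For 7.810 mol H2, stoichiometry requires (1/2) × 7.810 = 3.905 mol O2; 4.906 mol is available, so H2 is limiting.
n(O2) consumed = (1/2) × 7.810 = 3.905 mol; remaining = 4.906 − 3.905 = 1.001 mol
V(O2) = nRT/P = 1.001 × 8.314 × 730 / 196 = 31.00 L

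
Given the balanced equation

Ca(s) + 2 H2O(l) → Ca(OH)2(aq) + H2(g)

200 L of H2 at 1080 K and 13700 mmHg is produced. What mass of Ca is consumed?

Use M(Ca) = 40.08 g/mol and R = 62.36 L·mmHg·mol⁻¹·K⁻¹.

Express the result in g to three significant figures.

n(H2) = PV/RT = (13700 × 200) / (62.36 × 1080) = 40.68 mol
n(Ca) = (1/1) × 40.68 = 40.68 mol
m(Ca) = 40.68 × 40.08 = 1630 g

1630 g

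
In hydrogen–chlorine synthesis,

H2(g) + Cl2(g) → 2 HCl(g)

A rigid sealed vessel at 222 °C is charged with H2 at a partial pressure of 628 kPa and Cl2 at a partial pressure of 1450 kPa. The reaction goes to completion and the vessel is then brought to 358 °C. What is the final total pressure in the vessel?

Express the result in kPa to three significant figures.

Because the vessel is rigid and T is held at 222 °C, work the stoichiometry in partial pressures (P_i = n_iRT/V).
P(Cl2) required for 628 kPa of H2 = (1/1) × 628 = 628.0 kPa; available 1450 kPa, so H2 is limiting.
P(Cl2) remaining = 1450 − (1/1) × 628 = 822.0 kPa
P(gaseous products) = (2)/1 × 628 = 1256 kPa
P_total at 222 °C = 822.0 + 1256 = 2078 kPa
Scaling to 358 °C: P = 2078 × 631.15/495.15 = 2649 kPa

2650 kPa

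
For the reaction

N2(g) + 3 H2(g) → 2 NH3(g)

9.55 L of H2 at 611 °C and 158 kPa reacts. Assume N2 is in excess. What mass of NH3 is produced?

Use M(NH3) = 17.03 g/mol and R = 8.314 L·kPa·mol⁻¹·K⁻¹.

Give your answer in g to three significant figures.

2.33 g

n(H2) = PV/RT = (158 × 9.55) / (8.314 × 884.15) = 0.2053 mol
n(NH3) = (2/3) × 0.2053 = 0.1369 mol
m(NH3) = 0.1369 × 17.03 = 2.331 g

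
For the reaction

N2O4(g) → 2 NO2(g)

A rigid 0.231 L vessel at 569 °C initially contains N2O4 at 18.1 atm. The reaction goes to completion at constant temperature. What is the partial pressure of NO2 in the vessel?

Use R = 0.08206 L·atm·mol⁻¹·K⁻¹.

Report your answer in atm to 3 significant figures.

n(N2O4)₀ = PV/RT = (18.1 × 0.231) / (0.08206 × 842.15) = 0.06050 mol
n(NO2) = (2/1) × 0.06050 = 0.1210 mol
P(NO2) = nRT/V = 0.1210 × 0.08206 × 842.15 / 0.231 = 36.20 atm

36.2 atm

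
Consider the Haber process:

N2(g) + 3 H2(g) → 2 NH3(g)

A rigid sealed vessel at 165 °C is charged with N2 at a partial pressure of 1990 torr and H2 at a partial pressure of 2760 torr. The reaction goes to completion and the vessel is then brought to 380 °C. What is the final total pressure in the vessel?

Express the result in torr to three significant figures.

Because the vessel is rigid and T is held at 165 °C, work the stoichiometry in partial pressures (P_i = n_iRT/V).
P(H2) required for 1990 torr of N2 = (3/1) × 1990 = 5970 torr; available 2760 torr, so H2 is limiting.
P(N2) remaining = 1990 − (1/3) × 2760 = 1070 torr
P(gaseous products) = (2)/3 × 2760 = 1840 torr
P_total at 165 °C = 1070 + 1840 = 2910 torr
Scaling to 380 °C: P = 2910 × 653.15/438.15 = 4338 torr

4340 torr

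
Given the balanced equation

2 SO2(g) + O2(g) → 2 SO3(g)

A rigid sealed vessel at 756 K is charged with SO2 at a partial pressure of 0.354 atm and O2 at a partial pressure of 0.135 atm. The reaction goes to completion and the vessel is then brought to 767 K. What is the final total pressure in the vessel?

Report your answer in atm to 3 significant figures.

With V and T fixed, P_i ∝ n_i, so the mole ratios apply directly to partial pressures at 756 K.
P(O2) required for 0.354 atm of SO2 = (1/2) × 0.354 = 0.1770 atm; available 0.135 atm, so O2 is limiting.
P(SO2) remaining = 0.354 − (2/1) × 0.135 = 0.08400 atm
P(gaseous products) = (2)/1 × 0.135 = 0.2700 atm
P_total at 756 K = 0.08400 + 0.2700 = 0.3540 atm
Scaling to 767 K: P = 0.3540 × 767/756 = 0.3592 atm

0.359 atm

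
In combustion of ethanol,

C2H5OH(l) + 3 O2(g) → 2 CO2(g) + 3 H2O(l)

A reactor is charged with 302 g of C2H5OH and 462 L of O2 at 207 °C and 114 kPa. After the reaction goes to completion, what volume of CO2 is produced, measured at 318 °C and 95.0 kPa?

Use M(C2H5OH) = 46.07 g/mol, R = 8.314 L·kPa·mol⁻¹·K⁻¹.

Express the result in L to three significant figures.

n(C2H5OH) = 302 / 46.07 = 6.555 mol
n(O2) = PV/RT = (114 × 462) / (8.314 × 480.15) = 13.19 mol
For 6.555 mol C2H5OH, stoichiometry requires (3/1) × 6.555 = 19.66 mol O2; 13.19 mol is available, so O2 is limiting.
n(CO2) = (2/3) × 13.19 = 8.793 mol
V(CO2) = nRT/P = 8.793 × 8.314 × 591.15 / 95.0 = 454.9 L

455 L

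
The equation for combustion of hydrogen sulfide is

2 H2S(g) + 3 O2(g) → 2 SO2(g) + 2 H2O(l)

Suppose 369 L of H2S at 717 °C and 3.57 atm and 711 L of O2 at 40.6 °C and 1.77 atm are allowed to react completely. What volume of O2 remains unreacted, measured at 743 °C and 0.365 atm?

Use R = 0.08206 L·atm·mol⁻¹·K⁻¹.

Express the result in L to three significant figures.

5610 L

n(H2S) = PV/RT = (3.57 × 369) / (0.08206 × 990.15) = 16.21 mol
n(O2) = PV/RT = (1.77 × 711) / (0.08206 × 313.75) = 48.88 mol
For 16.21 mol H2S, stoichiometry requires (3/2) × 16.21 = 24.32 mol O2; 48.88 mol is available, so H2S is limiting.
n(O2) consumed = (3/2) × 16.21 = 24.32 mol; remaining = 48.88 − 24.32 = 24.56 mol
V(O2) = nRT/P = 24.56 × 0.08206 × 1016.15 / 0.365 = 5611 L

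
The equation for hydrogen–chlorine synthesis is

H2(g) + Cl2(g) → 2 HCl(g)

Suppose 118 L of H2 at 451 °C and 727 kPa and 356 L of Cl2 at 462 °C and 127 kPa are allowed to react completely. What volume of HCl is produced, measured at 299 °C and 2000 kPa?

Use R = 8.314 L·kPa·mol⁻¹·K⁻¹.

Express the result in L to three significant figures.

35.2 L

n(H2) = PV/RT = (727 × 118) / (8.314 × 724.15) = 14.25 mol
n(Cl2) = PV/RT = (127 × 356) / (8.314 × 735.15) = 7.397 mol
For 14.25 mol H2, stoichiometry requires (1/1) × 14.25 = 14.25 mol Cl2; 7.397 mol is available, so Cl2 is limiting.
n(HCl) = (2/1) × 7.397 = 14.79 mol
V(HCl) = nRT/P = 14.79 × 8.314 × 572.15 / 2000 = 35.18 L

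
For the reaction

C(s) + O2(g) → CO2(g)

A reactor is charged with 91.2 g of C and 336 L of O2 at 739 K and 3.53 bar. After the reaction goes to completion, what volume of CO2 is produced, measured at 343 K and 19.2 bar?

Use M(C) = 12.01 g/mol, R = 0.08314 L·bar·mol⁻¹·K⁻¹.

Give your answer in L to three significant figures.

11.3 L

n(C) = 91.2 / 12.01 = 7.594 mol
n(O2) = PV/RT = (3.53 × 336) / (0.08314 × 739) = 19.30 mol
For 7.594 mol C, stoichiometry requires (1/1) × 7.594 = 7.594 mol O2; 19.30 mol is available, so C is limiting.
n(CO2) = (1/1) × 7.594 = 7.594 mol
V(CO2) = nRT/P = 7.594 × 0.08314 × 343 / 19.2 = 11.28 L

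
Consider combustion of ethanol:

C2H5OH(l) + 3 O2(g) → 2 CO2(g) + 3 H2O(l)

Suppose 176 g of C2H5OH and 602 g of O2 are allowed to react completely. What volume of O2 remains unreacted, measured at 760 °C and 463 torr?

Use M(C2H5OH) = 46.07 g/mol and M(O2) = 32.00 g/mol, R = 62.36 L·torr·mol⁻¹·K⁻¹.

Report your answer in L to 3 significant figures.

n(C2H5OH) = 176 / 46.07 = 3.820 mol
n(O2) = 602 / 32.00 = 18.81 mol
For 3.820 mol C2H5OH, stoichiometry requires (3/1) × 3.820 = 11.46 mol O2; 18.81 mol is available, so C2H5OH is limiting.
n(O2) consumed = (3/1) × 3.820 = 11.46 mol; remaining = 18.81 − 11.46 = 7.350 mol
V(O2) = nRT/P = 7.350 × 62.36 × 1033.15 / 463 = 1023 L

1020 L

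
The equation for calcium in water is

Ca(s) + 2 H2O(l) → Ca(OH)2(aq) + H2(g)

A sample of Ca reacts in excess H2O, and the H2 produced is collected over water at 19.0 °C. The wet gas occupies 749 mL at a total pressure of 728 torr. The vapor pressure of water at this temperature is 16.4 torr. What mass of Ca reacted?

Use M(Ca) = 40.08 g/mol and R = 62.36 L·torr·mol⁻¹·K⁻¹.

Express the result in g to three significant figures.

P(H2) = 728 − 16.4 = 711.6 torr
n(H2) = PV/RT = (711.6 × 0.7490) / (62.36 × 292.15) = 0.02926 mol
n(Ca) = (1/1) × 0.02926 = 0.02926 mol
m(Ca) = 0.02926 × 40.08 = 1.173 g

1.17 g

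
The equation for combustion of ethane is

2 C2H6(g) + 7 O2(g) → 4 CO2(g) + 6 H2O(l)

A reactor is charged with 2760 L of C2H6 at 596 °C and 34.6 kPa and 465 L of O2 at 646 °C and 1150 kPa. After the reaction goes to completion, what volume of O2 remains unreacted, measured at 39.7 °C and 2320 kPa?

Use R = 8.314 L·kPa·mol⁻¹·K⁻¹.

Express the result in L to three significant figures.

n(C2H6) = PV/RT = (34.6 × 2760) / (8.314 × 869.15) = 13.22 mol
n(O2) = PV/RT = (1150 × 465) / (8.314 × 919.15) = 69.98 mol
For 13.22 mol C2H6, stoichiometry requires (7/2) × 13.22 = 46.27 mol O2; 69.98 mol is available, so C2H6 is limiting.
n(O2) consumed = (7/2) × 13.22 = 46.27 mol; remaining = 69.98 − 46.27 = 23.71 mol
V(O2) = nRT/P = 23.71 × 8.314 × 312.85 / 2320 = 26.58 L

26.6 L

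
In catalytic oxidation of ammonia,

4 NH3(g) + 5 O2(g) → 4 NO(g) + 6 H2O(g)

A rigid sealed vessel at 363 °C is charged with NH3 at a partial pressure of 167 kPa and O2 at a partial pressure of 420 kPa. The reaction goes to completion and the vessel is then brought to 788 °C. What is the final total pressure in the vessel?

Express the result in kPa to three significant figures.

At constant V, partial pressures at 363 °C are proportional to moles, so apply stoichiometry directly to pressures.
P(O2) required for 167 kPa of NH3 = (5/4) × 167 = 208.8 kPa; available 420 kPa, so NH3 is limiting.
P(O2) remaining = 420 − (5/4) × 167 = 211.2 kPa
P(gaseous products) = (4+6)/4 × 167 = 417.5 kPa
P_total at 363 °C = 211.2 + 417.5 = 628.7 kPa
Scaling to 788 °C: P = 628.7 × 1061.15/636.15 = 1049 kPa

1050 kPa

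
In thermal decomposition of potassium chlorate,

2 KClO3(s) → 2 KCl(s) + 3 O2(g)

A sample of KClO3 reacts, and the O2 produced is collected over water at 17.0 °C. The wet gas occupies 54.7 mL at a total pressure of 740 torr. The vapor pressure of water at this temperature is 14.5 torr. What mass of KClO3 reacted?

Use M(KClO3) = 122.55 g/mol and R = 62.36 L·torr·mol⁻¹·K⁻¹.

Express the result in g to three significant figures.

P(O2) = 740 − 14.5 = 725.5 torr
n(O2) = PV/RT = (725.5 × 0.05470) / (62.36 × 290.15) = 0.002193 mol
n(KClO3) = (2/3) × 0.002193 = 0.001462 mol
m(KClO3) = 0.001462 × 122.55 = 0.1792 g

0.179 g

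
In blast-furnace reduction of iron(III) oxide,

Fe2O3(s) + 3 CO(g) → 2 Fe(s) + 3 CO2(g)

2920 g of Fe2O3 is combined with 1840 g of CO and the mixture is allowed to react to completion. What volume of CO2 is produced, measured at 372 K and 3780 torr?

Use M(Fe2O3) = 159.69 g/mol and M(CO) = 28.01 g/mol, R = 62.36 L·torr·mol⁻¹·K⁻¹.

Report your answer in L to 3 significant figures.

n(Fe2O3) = 2920 / 159.69 = 18.29 mol
n(CO) = 1840 / 28.01 = 65.69 mol
For 18.29 mol Fe2O3, stoichiometry requires (3/1) × 18.29 = 54.87 mol CO; 65.69 mol is available, so Fe2O3 is limiting.
n(CO2) = (3/1) × 18.29 = 54.87 mol
V(CO2) = nRT/P = 54.87 × 62.36 × 372 / 3780 = 336.7 L

337 L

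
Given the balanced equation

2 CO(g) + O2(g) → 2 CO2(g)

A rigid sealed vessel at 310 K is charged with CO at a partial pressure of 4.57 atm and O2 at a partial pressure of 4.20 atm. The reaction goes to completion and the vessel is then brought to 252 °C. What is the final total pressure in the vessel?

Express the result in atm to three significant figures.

With V and T fixed, P_i ∝ n_i, so the mole ratios apply directly to partial pressures at 310 K.
P(O2) required for 4.57 atm of CO = (1/2) × 4.57 = 2.285 atm; available 4.20 atm, so CO is limiting.
P(O2) remaining = 4.20 − (1/2) × 4.57 = 1.915 atm
P(gaseous products) = (2)/2 × 4.57 = 4.570 atm
P_total at 310 K = 1.915 + 4.570 = 6.485 atm
Scaling to 252 °C: P = 6.485 × 525.15/310 = 10.99 atm

11.0 atm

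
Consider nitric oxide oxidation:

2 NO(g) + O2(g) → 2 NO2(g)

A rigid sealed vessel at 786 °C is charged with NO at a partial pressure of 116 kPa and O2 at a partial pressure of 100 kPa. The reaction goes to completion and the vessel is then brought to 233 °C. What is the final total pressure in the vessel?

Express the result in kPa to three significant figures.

Because the vessel is rigid and T is held at 786 °C, work the stoichiometry in partial pressures (P_i = n_iRT/V).
P(O2) required for 116 kPa of NO = (1/2) × 116 = 58.00 kPa; available 100 kPa, so NO is limiting.
P(O2) remaining = 100 − (1/2) × 116 = 42.00 kPa
P(gaseous products) = (2)/2 × 116 = 116.0 kPa
P_total at 786 °C = 42.00 + 116.0 = 158.0 kPa
Scaling to 233 °C: P = 158.0 × 506.15/1059.15 = 75.51 kPa

75.5 kPa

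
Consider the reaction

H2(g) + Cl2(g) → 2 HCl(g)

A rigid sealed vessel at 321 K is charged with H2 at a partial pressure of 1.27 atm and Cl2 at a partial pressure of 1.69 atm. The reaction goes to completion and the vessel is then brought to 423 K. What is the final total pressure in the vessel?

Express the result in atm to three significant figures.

With V and T fixed, P_i ∝ n_i, so the mole ratios apply directly to partial pressures at 321 K.
P(Cl2) required for 1.27 atm of H2 = (1/1) × 1.27 = 1.270 atm; available 1.69 atm, so H2 is limiting.
P(Cl2) remaining = 1.69 − (1/1) × 1.27 = 0.4200 atm
P(gaseous products) = (2)/1 × 1.27 = 2.540 atm
P_total at 321 K = 0.4200 + 2.540 = 2.960 atm
Scaling to 423 K: P = 2.960 × 423/321 = 3.901 atm

3.90 atm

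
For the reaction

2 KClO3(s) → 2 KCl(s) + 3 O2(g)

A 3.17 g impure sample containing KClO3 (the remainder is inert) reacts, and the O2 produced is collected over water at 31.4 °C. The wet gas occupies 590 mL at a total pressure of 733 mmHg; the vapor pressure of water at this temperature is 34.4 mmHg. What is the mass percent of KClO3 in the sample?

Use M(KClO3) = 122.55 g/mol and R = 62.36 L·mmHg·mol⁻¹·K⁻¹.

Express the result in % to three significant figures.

P(O2) = 733 − 34.4 = 698.6 mmHg
n(O2) = PV/RT = (698.6 × 0.5900) / (62.36 × 304.55) = 0.02170 mol
n(KClO3) = (2/3) × 0.02170 = 0.01447 mol
m(KClO3) = 0.01447 × 122.55 = 1.773 g
%KClO3 = 1.773 / 3.17 × 100 = 55.93%

55.9 %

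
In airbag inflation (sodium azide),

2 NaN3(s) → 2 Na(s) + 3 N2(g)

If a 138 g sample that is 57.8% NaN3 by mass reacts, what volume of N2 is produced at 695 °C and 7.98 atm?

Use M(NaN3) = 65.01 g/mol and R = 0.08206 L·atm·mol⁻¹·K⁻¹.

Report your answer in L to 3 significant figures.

18.3 L

mass of NaN3 = 138 × 57.8/100 = 79.76 g
n(NaN3) = 79.76 / 65.01 = 1.227 mol
n(N2) = (3/2) × 1.227 = 1.841 mol
V = nRT/P = 1.841 × 0.08206 × 968.15 / 7.98 = 18.33 L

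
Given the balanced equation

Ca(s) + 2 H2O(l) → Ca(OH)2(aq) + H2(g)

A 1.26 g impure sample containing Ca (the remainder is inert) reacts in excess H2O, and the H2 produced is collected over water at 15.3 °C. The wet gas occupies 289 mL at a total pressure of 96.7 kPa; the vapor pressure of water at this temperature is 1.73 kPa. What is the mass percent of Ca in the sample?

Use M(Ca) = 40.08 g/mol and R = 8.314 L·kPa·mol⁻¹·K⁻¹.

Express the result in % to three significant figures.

36.4 %

P(H2) = 96.7 − 1.73 = 94.97 kPa
n(H2) = PV/RT = (94.97 × 0.2890) / (8.314 × 288.45) = 0.01144 mol
n(Ca) = (1/1) × 0.01144 = 0.01144 mol
m(Ca) = 0.01144 × 40.08 = 0.4585 g
%Ca = 0.4585 / 1.26 × 100 = 36.39%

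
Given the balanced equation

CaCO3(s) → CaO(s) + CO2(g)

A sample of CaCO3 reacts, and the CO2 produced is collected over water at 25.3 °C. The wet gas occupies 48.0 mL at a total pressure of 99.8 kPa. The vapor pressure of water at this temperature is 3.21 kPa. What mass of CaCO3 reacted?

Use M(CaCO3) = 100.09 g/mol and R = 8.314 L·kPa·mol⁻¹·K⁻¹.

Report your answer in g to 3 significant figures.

0.187 g

P(CO2) = 99.8 − 3.21 = 96.59 kPa
n(CO2) = PV/RT = (96.59 × 0.04800) / (8.314 × 298.45) = 0.001868 mol
n(CaCO3) = (1/1) × 0.001868 = 0.001868 mol
m(CaCO3) = 0.001868 × 100.09 = 0.1870 g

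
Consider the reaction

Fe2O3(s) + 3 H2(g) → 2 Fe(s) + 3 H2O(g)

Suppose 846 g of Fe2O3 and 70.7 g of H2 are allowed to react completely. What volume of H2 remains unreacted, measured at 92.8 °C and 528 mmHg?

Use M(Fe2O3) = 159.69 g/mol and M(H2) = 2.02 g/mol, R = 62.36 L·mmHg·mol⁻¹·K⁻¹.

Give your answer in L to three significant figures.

n(Fe2O3) = 846 / 159.69 = 5.298 mol
n(H2) = 70.7 / 2.02 = 35.00 mol
For 5.298 mol Fe2O3, stoichiometry requires (3/1) × 5.298 = 15.89 mol H2; 35.00 mol is available, so Fe2O3 is limiting.
n(H2) consumed = (3/1) × 5.298 = 15.89 mol; remaining = 35.00 − 15.89 = 19.11 mol
V(H2) = nRT/P = 19.11 × 62.36 × 365.95 / 528 = 826.0 L

826 L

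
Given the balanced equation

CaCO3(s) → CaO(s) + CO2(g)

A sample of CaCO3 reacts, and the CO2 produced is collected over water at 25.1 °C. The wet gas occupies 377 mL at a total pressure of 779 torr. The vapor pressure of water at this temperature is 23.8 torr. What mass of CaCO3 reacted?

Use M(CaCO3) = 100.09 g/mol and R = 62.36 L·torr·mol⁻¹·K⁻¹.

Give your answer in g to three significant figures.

P(CO2) = 779 − 23.8 = 755.2 torr
n(CO2) = PV/RT = (755.2 × 0.3770) / (62.36 × 298.25) = 0.01531 mol
n(CaCO3) = (1/1) × 0.01531 = 0.01531 mol
m(CaCO3) = 0.01531 × 100.09 = 1.532 g

1.53 g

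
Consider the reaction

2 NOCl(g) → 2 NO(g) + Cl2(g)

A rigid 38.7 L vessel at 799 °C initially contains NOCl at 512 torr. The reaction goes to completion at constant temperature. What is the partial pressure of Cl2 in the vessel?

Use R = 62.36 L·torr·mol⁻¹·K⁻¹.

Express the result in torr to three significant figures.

n(NOCl)₀ = PV/RT = (512 × 38.7) / (62.36 × 1072.15) = 0.2964 mol
n(Cl2) = (1/2) × 0.2964 = 0.1482 mol
P(Cl2) = nRT/V = 0.1482 × 62.36 × 1072.15 / 38.7 = 256.0 torr

256 torr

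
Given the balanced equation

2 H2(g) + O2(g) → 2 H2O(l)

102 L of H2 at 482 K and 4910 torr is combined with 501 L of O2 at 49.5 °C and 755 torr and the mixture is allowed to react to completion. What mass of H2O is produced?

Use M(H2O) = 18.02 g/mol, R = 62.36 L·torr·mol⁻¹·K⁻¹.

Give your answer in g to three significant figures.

300 g

n(H2) = PV/RT = (4910 × 102) / (62.36 × 482) = 16.66 mol
n(O2) = PV/RT = (755 × 501) / (62.36 × 322.65) = 18.80 mol
For 16.66 mol H2, stoichiometry requires (1/2) × 16.66 = 8.330 mol O2; 18.80 mol is available, so H2 is limiting.
n(H2O) = (2/2) × 16.66 = 16.66 mol
m(H2O) = 16.66 × 18.02 = 300.2 g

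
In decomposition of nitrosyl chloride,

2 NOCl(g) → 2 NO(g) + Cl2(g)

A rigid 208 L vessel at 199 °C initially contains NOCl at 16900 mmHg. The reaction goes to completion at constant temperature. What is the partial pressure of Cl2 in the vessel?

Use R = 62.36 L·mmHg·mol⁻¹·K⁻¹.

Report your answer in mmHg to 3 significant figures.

n(NOCl)₀ = PV/RT = (16900 × 208) / (62.36 × 472.15) = 119.4 mol
n(Cl2) = (1/2) × 119.4 = 59.70 mol
P(Cl2) = nRT/V = 59.70 × 62.36 × 472.15 / 208 = 8451 mmHg

8450 mmHg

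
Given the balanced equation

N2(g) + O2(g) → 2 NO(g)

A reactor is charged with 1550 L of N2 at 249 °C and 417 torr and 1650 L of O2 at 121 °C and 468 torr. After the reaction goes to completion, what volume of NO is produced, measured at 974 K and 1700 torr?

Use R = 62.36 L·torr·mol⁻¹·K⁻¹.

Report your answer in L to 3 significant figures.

n(N2) = PV/RT = (417 × 1550) / (62.36 × 522.15) = 19.85 mol
n(O2) = PV/RT = (468 × 1650) / (62.36 × 394.15) = 31.42 mol
For 19.85 mol N2, stoichiometry requires (1/1) × 19.85 = 19.85 mol O2; 31.42 mol is available, so N2 is limiting.
n(NO) = (2/1) × 19.85 = 39.70 mol
V(NO) = nRT/P = 39.70 × 62.36 × 974 / 1700 = 1418 L

1420 L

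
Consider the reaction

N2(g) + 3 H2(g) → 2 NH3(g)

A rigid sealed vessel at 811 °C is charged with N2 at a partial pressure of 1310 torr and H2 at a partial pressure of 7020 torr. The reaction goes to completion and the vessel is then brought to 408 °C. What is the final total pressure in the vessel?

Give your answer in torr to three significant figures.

3590 torr

At constant V, partial pressures at 811 °C are proportional to moles, so apply stoichiometry directly to pressures.
P(H2) required for 1310 torr of N2 = (3/1) × 1310 = 3930 torr; available 7020 torr, so N2 is limiting.
P(H2) remaining = 7020 − (3/1) × 1310 = 3090 torr
P(gaseous products) = (2)/1 × 1310 = 2620 torr
P_total at 811 °C = 3090 + 2620 = 5710 torr
Scaling to 408 °C: P = 5710 × 681.15/1084.15 = 3587 torr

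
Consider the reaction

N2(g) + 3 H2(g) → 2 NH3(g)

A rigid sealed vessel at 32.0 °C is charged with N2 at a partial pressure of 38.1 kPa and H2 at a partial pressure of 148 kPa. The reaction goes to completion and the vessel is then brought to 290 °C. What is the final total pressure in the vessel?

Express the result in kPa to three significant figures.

Because the vessel is rigid and T is held at 32.0 °C, work the stoichiometry in partial pressures (P_i = n_iRT/V).
P(H2) required for 38.1 kPa of N2 = (3/1) × 38.1 = 114.3 kPa; available 148 kPa, so N2 is limiting.
P(H2) remaining = 148 − (3/1) × 38.1 = 33.70 kPa
P(gaseous products) = (2)/1 × 38.1 = 76.20 kPa
P_total at 32.0 °C = 33.70 + 76.20 = 109.9 kPa
Scaling to 290 °C: P = 109.9 × 563.15/305.15 = 202.8 kPa

203 kPa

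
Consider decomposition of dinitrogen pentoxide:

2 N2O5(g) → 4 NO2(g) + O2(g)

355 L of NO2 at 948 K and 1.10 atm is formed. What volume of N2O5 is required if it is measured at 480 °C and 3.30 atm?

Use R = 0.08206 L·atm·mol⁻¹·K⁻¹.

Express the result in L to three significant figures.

47.0 L

n(NO2) = PV/RT = (1.10 × 355) / (0.08206 × 948) = 5.020 mol
n(N2O5) = (2/4) × 5.020 = 2.510 mol
V = nRT/P = 2.510 × 0.08206 × 753.15 / 3.30 = 47.01 L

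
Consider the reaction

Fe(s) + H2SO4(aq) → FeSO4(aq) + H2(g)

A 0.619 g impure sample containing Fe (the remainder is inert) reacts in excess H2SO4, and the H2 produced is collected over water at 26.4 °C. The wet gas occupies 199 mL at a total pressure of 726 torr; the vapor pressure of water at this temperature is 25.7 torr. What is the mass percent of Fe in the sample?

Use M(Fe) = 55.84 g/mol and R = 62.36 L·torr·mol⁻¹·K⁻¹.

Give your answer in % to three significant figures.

P(H2) = 726 − 25.7 = 700.3 torr
n(H2) = PV/RT = (700.3 × 0.1990) / (62.36 × 299.55) = 0.007460 mol
n(Fe) = (1/1) × 0.007460 = 0.007460 mol
m(Fe) = 0.007460 × 55.84 = 0.4166 g
%Fe = 0.4166 / 0.619 × 100 = 67.30%

67.3 %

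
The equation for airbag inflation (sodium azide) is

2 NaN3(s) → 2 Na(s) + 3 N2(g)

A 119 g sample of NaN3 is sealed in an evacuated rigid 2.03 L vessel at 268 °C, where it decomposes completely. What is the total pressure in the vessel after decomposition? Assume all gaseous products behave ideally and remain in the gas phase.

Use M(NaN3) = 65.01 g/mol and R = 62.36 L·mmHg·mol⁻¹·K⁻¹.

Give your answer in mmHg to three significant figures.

n(NaN3) = 119 / 65.01 = 1.830 mol
n(gas produced) = (3/2) × 1.830 = 2.745 mol
P = nRT/V = 2.745 × 62.36 × 541.15 / 2.03 = 45630 mmHg

45600 mmHg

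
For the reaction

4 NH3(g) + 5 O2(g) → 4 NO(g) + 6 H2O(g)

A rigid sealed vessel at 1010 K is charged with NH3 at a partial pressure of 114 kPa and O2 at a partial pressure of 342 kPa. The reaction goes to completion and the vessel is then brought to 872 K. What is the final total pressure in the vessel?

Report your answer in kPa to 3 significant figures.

418 kPa

Because the vessel is rigid and T is held at 1010 K, work the stoichiometry in partial pressures (P_i = n_iRT/V).
P(O2) required for 114 kPa of NH3 = (5/4) × 114 = 142.5 kPa; available 342 kPa, so NH3 is limiting.
P(O2) remaining = 342 − (5/4) × 114 = 199.5 kPa
P(gaseous products) = (4+6)/4 × 114 = 285.0 kPa
P_total at 1010 K = 199.5 + 285.0 = 484.5 kPa
Scaling to 872 K: P = 484.5 × 872/1010 = 418.3 kPa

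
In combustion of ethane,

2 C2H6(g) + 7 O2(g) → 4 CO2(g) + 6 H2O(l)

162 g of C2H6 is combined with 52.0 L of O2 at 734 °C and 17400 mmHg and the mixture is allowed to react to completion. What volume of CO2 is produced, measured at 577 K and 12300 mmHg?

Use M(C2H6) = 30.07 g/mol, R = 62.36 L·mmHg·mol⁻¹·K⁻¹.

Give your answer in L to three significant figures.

24.1 L

n(C2H6) = 162 / 30.07 = 5.387 mol
n(O2) = PV/RT = (17400 × 52.0) / (62.36 × 1007.15) = 14.41 mol
For 5.387 mol C2H6, stoichiometry requires (7/2) × 5.387 = 18.85 mol O2; 14.41 mol is available, so O2 is limiting.
n(CO2) = (4/7) × 14.41 = 8.234 mol
V(CO2) = nRT/P = 8.234 × 62.36 × 577 / 12300 = 24.09 L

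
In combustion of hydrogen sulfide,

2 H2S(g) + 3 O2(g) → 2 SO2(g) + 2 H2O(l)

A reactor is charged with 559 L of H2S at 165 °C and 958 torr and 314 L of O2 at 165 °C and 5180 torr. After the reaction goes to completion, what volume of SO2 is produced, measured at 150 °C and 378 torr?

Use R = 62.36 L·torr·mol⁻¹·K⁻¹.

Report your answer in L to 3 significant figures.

n(H2S) = PV/RT = (958 × 559) / (62.36 × 438.15) = 19.60 mol
n(O2) = PV/RT = (5180 × 314) / (62.36 × 438.15) = 59.53 mol
For 19.60 mol H2S, stoichiometry requires (3/2) × 19.60 = 29.40 mol O2; 59.53 mol is available, so H2S is limiting.
n(SO2) = (2/2) × 19.60 = 19.60 mol
V(SO2) = nRT/P = 19.60 × 62.36 × 423.15 / 378 = 1368 L

1370 L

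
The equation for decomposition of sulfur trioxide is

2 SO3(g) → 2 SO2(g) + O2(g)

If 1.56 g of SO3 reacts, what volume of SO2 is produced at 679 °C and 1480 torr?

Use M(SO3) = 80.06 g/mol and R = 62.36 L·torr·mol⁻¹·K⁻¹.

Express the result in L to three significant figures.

n(SO3) = 1.560 / 80.06 = 0.01949 mol
n(SO2) = (2/2) × 0.01949 = 0.01949 mol
V = nRT/P = 0.01949 × 62.36 × 952.15 / 1480 = 0.7819 L

0.782 L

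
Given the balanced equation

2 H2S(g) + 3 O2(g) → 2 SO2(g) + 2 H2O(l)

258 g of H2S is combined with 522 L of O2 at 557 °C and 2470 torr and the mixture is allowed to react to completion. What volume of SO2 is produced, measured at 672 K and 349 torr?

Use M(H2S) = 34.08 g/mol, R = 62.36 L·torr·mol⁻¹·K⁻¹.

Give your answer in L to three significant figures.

909 L

n(H2S) = 258 / 34.08 = 7.570 mol
n(O2) = PV/RT = (2470 × 522) / (62.36 × 830.15) = 24.91 mol
For 7.570 mol H2S, stoichiometry requires (3/2) × 7.570 = 11.36 mol O2; 24.91 mol is available, so H2S is limiting.
n(SO2) = (2/2) × 7.570 = 7.570 mol
V(SO2) = nRT/P = 7.570 × 62.36 × 672 / 349 = 909.0 L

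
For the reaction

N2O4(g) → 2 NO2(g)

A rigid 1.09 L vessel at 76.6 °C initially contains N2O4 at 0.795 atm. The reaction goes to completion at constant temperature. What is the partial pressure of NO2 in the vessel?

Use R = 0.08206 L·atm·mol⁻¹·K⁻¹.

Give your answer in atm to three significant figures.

n(N2O4)₀ = PV/RT = (0.795 × 1.09) / (0.08206 × 349.75) = 0.03019 mol
n(NO2) = (2/1) × 0.03019 = 0.06038 mol
P(NO2) = nRT/V = 0.06038 × 0.08206 × 349.75 / 1.09 = 1.590 atm

1.59 atm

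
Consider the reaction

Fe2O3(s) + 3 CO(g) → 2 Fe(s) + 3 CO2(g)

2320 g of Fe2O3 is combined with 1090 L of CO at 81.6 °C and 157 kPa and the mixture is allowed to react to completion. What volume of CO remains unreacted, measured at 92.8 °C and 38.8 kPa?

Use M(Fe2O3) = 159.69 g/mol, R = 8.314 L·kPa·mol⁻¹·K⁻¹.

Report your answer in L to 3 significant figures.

n(Fe2O3) = 2320 / 159.69 = 14.53 mol
n(CO) = PV/RT = (157 × 1090) / (8.314 × 354.75) = 58.02 mol
For 14.53 mol Fe2O3, stoichiometry requires (3/1) × 14.53 = 43.59 mol CO; 58.02 mol is available, so Fe2O3 is limiting.
n(CO) consumed = (3/1) × 14.53 = 43.59 mol; remaining = 58.02 − 43.59 = 14.43 mol
V(CO) = nRT/P = 14.43 × 8.314 × 365.95 / 38.8 = 1132 L

1130 L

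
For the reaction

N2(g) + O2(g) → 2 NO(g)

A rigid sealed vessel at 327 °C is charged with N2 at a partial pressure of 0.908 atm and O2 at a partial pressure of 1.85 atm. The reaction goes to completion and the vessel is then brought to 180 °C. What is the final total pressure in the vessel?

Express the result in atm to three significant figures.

Because the vessel is rigid and T is held at 327 °C, work the stoichiometry in partial pressures (P_i = n_iRT/V).
P(O2) required for 0.908 atm of N2 = (1/1) × 0.908 = 0.9080 atm; available 1.85 atm, so N2 is limiting.
P(O2) remaining = 1.85 − (1/1) × 0.908 = 0.9420 atm
P(gaseous products) = (2)/1 × 0.908 = 1.816 atm
P_total at 327 °C = 0.9420 + 1.816 = 2.758 atm
Scaling to 180 °C: P = 2.758 × 453.15/600.15 = 2.082 atm

2.08 atm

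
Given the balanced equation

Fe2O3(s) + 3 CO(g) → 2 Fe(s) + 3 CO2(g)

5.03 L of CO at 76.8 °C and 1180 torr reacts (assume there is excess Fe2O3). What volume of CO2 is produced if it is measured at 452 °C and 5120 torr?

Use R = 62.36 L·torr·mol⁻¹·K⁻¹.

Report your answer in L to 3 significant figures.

n(CO) = PV/RT = (1180 × 5.03) / (62.36 × 349.95) = 0.2720 mol
n(CO2) = (3/3) × 0.2720 = 0.2720 mol
V = nRT/P = 0.2720 × 62.36 × 725.15 / 5120 = 2.402 L

2.40 L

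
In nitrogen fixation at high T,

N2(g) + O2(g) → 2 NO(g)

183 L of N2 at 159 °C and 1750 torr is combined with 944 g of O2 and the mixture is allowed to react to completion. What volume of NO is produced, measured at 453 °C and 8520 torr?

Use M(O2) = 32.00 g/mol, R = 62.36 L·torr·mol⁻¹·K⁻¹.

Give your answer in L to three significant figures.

126 L

n(N2) = PV/RT = (1750 × 183) / (62.36 × 432.15) = 11.88 mol
n(O2) = 944 / 32.00 = 29.50 mol
For 11.88 mol N2, stoichiometry requires (1/1) × 11.88 = 11.88 mol O2; 29.50 mol is available, so N2 is limiting.
n(NO) = (2/1) × 11.88 = 23.76 mol
V(NO) = nRT/P = 23.76 × 62.36 × 726.15 / 8520 = 126.3 L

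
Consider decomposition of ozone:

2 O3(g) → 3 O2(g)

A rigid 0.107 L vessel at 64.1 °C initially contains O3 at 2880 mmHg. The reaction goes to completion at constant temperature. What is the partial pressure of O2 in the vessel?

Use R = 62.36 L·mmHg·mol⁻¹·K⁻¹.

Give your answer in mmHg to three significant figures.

n(O3)₀ = PV/RT = (2880 × 0.107) / (62.36 × 337.25) = 0.01465 mol
n(O2) = (3/2) × 0.01465 = 0.02198 mol
P(O2) = nRT/V = 0.02198 × 62.36 × 337.25 / 0.107 = 4320 mmHg

4320 mmHg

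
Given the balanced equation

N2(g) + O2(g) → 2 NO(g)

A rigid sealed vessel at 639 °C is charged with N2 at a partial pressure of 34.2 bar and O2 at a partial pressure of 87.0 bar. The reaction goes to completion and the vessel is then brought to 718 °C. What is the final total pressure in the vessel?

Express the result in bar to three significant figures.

With V and T fixed, P_i ∝ n_i, so the mole ratios apply directly to partial pressures at 639 °C.
P(O2) required for 34.2 bar of N2 = (1/1) × 34.2 = 34.20 bar; available 87.0 bar, so N2 is limiting.
P(O2) remaining = 87.0 − (1/1) × 34.2 = 52.80 bar
P(gaseous products) = (2)/1 × 34.2 = 68.40 bar
P_total at 639 °C = 52.80 + 68.40 = 121.2 bar
Scaling to 718 °C: P = 121.2 × 991.15/912.15 = 131.7 bar

132 bar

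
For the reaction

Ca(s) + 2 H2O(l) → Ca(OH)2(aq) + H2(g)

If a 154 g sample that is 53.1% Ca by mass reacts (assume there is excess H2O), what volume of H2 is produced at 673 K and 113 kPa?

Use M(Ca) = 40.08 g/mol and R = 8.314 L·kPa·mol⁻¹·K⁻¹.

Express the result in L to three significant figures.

101 L

mass of Ca = 154 × 53.1/100 = 81.77 g
n(Ca) = 81.77 / 40.08 = 2.040 mol
n(H2) = (1/1) × 2.040 = 2.040 mol
V = nRT/P = 2.040 × 8.314 × 673 / 113 = 101.0 L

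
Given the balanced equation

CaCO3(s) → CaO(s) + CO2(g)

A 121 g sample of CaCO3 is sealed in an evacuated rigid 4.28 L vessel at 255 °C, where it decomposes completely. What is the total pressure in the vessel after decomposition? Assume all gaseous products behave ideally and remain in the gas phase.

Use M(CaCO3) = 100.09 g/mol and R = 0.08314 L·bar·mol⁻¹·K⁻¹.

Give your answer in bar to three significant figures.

12.4 bar

n(CaCO3) = 121 / 100.09 = 1.209 mol
n(gas produced) = (1/1) × 1.209 = 1.209 mol
P = nRT/V = 1.209 × 0.08314 × 528.15 / 4.28 = 12.40 bar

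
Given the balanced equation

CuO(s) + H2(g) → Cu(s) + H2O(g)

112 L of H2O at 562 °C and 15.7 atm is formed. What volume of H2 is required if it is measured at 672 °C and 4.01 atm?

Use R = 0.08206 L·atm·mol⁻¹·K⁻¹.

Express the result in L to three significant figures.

496 L

n(H2O) = PV/RT = (15.7 × 112) / (0.08206 × 835.15) = 25.66 mol
n(H2) = (1/1) × 25.66 = 25.66 mol
V = nRT/P = 25.66 × 0.08206 × 945.15 / 4.01 = 496.3 L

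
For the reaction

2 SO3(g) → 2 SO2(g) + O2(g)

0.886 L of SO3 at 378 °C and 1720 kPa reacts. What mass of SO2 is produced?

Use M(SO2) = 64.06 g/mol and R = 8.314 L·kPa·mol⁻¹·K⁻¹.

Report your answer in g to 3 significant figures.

n(SO3) = PV/RT = (1720 × 0.886) / (8.314 × 651.15) = 0.2815 mol
n(SO2) = (2/2) × 0.2815 = 0.2815 mol
m(SO2) = 0.2815 × 64.06 = 18.03 g

18.0 g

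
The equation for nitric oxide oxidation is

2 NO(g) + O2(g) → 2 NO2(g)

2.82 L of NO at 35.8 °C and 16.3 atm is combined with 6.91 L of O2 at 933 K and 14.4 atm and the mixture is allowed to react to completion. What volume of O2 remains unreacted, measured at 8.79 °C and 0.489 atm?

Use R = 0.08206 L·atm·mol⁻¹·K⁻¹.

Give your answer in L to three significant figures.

n(NO) = PV/RT = (16.3 × 2.82) / (0.08206 × 308.95) = 1.813 mol
n(O2) = PV/RT = (14.4 × 6.91) / (0.08206 × 933) = 1.300 mol
For 1.813 mol NO, stoichiometry requires (1/2) × 1.813 = 0.9065 mol O2; 1.300 mol is available, so NO is limiting.
n(O2) consumed = (1/2) × 1.813 = 0.9065 mol; remaining = 1.300 − 0.9065 = 0.3935 mol
V(O2) = nRT/P = 0.3935 × 0.08206 × 281.94 / 0.489 = 18.62 L

18.6 L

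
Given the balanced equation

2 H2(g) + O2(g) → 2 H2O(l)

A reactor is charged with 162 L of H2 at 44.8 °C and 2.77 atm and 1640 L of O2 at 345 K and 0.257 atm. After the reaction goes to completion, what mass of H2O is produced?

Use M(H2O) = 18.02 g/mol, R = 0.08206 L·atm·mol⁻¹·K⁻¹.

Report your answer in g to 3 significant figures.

n(H2) = PV/RT = (2.77 × 162) / (0.08206 × 317.95) = 17.20 mol
n(O2) = PV/RT = (0.257 × 1640) / (0.08206 × 345) = 14.89 mol
For 17.20 mol H2, stoichiometry requires (1/2) × 17.20 = 8.600 mol O2; 14.89 mol is available, so H2 is limiting.
n(H2O) = (2/2) × 17.20 = 17.20 mol
m(H2O) = 17.20 × 18.02 = 309.9 g

310 g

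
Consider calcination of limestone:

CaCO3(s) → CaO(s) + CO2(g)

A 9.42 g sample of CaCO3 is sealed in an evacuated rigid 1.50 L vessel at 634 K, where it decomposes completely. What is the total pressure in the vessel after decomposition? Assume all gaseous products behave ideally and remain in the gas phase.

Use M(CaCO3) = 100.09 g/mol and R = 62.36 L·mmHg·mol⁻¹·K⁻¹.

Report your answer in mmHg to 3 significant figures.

n(CaCO3) = 9.42 / 100.09 = 0.09412 mol
n(gas produced) = (1/1) × 0.09412 = 0.09412 mol
P = nRT/V = 0.09412 × 62.36 × 634 / 1.50 = 2481 mmHg

2480 mmHg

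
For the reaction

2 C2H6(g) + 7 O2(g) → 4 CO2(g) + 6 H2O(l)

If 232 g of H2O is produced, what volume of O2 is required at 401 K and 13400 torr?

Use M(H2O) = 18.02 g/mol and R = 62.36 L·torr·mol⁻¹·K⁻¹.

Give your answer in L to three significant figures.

n(H2O) = 232.0 / 18.02 = 12.87 mol
n(O2) = (7/6) × 12.87 = 15.02 mol
V = nRT/P = 15.02 × 62.36 × 401 / 13400 = 28.03 L

28.0 L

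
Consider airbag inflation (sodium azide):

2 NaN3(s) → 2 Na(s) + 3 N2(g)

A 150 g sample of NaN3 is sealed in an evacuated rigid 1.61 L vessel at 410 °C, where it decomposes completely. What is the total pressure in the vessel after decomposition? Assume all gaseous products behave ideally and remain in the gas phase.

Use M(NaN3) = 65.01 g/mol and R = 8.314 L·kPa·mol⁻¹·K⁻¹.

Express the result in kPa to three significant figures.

n(NaN3) = 150 / 65.01 = 2.307 mol
n(gas produced) = (3/2) × 2.307 = 3.460 mol
P = nRT/V = 3.460 × 8.314 × 683.15 / 1.61 = 12210 kPa

12200 kPa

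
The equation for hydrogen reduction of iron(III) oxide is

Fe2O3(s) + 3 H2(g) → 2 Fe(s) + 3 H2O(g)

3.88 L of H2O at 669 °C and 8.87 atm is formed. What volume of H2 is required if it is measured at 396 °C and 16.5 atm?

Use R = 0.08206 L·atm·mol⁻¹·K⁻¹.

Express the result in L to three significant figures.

n(H2O) = PV/RT = (8.87 × 3.88) / (0.08206 × 942.15) = 0.4451 mol
n(H2) = (3/3) × 0.4451 = 0.4451 mol
V = nRT/P = 0.4451 × 0.08206 × 669.15 / 16.5 = 1.481 L

1.48 L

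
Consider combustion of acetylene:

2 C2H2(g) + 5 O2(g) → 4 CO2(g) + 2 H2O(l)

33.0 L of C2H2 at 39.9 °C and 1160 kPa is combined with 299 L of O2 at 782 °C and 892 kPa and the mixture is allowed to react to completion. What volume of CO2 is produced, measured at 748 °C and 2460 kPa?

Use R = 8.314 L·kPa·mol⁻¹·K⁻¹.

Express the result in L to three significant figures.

83.9 L

n(C2H2) = PV/RT = (1160 × 33.0) / (8.314 × 313.05) = 14.71 mol
n(O2) = PV/RT = (892 × 299) / (8.314 × 1055.15) = 30.40 mol
For 14.71 mol C2H2, stoichiometry requires (5/2) × 14.71 = 36.78 mol O2; 30.40 mol is available, so O2 is limiting.
n(CO2) = (4/5) × 30.40 = 24.32 mol
V(CO2) = nRT/P = 24.32 × 8.314 × 1021.15 / 2460 = 83.93 L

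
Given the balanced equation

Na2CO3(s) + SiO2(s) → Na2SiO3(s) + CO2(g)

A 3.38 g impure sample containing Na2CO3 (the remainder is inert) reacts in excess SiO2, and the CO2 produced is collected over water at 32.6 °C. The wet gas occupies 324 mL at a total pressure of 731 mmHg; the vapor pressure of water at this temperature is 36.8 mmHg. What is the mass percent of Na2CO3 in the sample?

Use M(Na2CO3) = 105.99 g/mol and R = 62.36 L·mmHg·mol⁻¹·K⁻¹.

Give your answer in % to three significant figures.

37.0 %

P(CO2) = 731 − 36.8 = 694.2 mmHg
n(CO2) = PV/RT = (694.2 × 0.3240) / (62.36 × 305.75) = 0.01180 mol
n(Na2CO3) = (1/1) × 0.01180 = 0.01180 mol
m(Na2CO3) = 0.01180 × 105.99 = 1.251 g
%Na2CO3 = 1.251 / 3.38 × 100 = 37.01%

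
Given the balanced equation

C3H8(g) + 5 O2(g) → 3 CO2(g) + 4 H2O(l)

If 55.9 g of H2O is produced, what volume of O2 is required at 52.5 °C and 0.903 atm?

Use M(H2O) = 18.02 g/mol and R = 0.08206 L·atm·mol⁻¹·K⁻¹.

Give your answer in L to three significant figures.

n(H2O) = 55.90 / 18.02 = 3.102 mol
n(O2) = (5/4) × 3.102 = 3.877 mol
V = nRT/P = 3.877 × 0.08206 × 325.65 / 0.903 = 114.7 L

115 L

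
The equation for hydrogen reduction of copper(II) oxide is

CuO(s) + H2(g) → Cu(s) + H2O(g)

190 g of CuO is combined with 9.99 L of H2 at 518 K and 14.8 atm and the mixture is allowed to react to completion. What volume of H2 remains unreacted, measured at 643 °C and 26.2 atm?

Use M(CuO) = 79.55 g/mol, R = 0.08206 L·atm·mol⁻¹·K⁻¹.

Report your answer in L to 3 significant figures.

3.13 L

n(CuO) = 190 / 79.55 = 2.388 mol
n(H2) = PV/RT = (14.8 × 9.99) / (0.08206 × 518) = 3.478 mol
For 2.388 mol CuO, stoichiometry requires (1/1) × 2.388 = 2.388 mol H2; 3.478 mol is available, so CuO is limiting.
n(H2) consumed = (1/1) × 2.388 = 2.388 mol; remaining = 3.478 − 2.388 = 1.090 mol
V(H2) = nRT/P = 1.090 × 0.08206 × 916.15 / 26.2 = 3.128 L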